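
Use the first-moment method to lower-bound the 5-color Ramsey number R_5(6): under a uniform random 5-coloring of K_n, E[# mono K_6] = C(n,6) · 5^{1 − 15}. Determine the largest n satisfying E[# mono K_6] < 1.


We need C(n, 6) · 5^{1 − 15} < 1, i.e. C(n, 6) < 5^{15 − 1} = 6103515625.
Check values of n near the boundary:
  n = 126: C(126, 6) = 4925156775; 4925156775 < 6103515625? YES
  n = 127: C(127, 6) = 5169379425; 5169379425 < 6103515625? YES
  n = 128: C(128, 6) = 5423611200; 5423611200 < 6103515625? YES
  n = 129: C(129, 6) = 5688177600; 5688177600 < 6103515625? YES
  n = 130: C(130, 6) = 5963412000; 5963412000 < 6103515625? YES
  n = 131: C(131, 6) = 6249655776; 6249655776 < 6103515625? NO
  n = 132: C(132, 6) = 6547258432; 6547258432 < 6103515625? NO
The largest n with C(n, 6) < 6103515625 is n = 130 (where E[X] = 47707296/48828125 ≈ 0.977045). Hence R_5(6) > 130, i.e. R_5(6) ≥ 131.

Largest n = 130; hence R_5(6) > 130.


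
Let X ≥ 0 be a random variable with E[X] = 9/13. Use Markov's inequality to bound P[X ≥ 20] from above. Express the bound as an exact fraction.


μ = E[X] = 9/13, a = 20.
Markov: P[X ≥ 20] ≤ μ/a = (9/13)/20 = 9/260.
Numerically: ≈ 0.0346.
(Since a = 20 > μ = 0.6923, the bound 9/260 is < 1 and informative.)

P[X ≥ 20] ≤ 9/260 ≈ 0.0346.


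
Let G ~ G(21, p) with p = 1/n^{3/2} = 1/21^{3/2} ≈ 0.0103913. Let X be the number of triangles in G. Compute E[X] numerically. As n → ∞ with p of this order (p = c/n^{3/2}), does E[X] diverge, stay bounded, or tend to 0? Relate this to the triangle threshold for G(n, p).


Number of potential triangles: C(21, 3) = 1330.
Each occurs with probability p³ ≈ (0.0103913)³ ≈ 1.12205249e-06.
By linearity: E[X] = C(21, 3)·p³ ≈ 1330 · 1.12205249e-06 ≈ 0.001492.
Since α = 3/2 > 1, p = c/n^{3/2} = o(1/n) is below the triangle threshold p ~ 1/n. Asymptotically E[X] ~ (c³/6)·n^{3(1−α)} = (1³/6)·n^{-1.5} → 0, so by Markov's inequality G has no triangles w.h.p.

E[X] ≈ 0.001492; in regime p = Θ(1/n^{3/2}) E[X] tends to 0 (below the triangle threshold p ~ 1/n).


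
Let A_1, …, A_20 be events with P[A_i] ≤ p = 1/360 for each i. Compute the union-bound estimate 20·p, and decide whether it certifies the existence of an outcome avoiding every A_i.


Union bound: P[∪_{i=1}^{20} A_i] ≤ Σ_i P[A_i] ≤ 20·p = 20·(1/360) = 1/18.
Numerically: 1/18 ≈ 0.05556.
Is 1/18 < 1? YES.
Since P[∪ A_i] ≤ 1/18 < 1, the complement has P[∩ A_i^c] ≥ 1 − 1/18 = 17/18 > 0, so some outcome avoids every A_i.

20·p = 1/18 ≈ 0.05556; existence CERTIFIED by the union bound.


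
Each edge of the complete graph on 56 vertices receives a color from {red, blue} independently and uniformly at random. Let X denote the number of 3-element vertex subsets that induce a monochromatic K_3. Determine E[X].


Let X = Σ_S X_S over the C(56, 3) = 27720 subsets S of size 3, where X_S = 1 if the K_3 on S is monochromatic.
For a fixed S, the K_3 on S has C(3, 2) = 3 edges. P[all 3 edges red] = (1/2)^3, and likewise for blue, so P[monochromatic] = 2·(1/2)^3 = 2^{1 − 3} = 1/4.
Summing: E[X] = C(56, 3) · 2^{1 − 3} = 27720 · 1/4 = 6930.
Numerically: E[X] ≈ 6930.0000.

E[X] = C(56,3)·2^(1−C(3,2)) = 6930 ≈ 6930.0000.


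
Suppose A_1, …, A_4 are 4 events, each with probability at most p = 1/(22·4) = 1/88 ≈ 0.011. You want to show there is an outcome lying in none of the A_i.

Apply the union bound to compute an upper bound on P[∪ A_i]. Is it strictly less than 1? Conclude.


Union bound: P[∪_{i=1}^{4} A_i] ≤ Σ_i P[A_i] ≤ 4·p = 4·(1/88) = 1/22.
Numerically: 1/22 ≈ 0.045.
Is 1/22 < 1? YES.
Since P[∪ A_i] ≤ 1/22 < 1, the complement has P[∩ A_i^c] ≥ 1 − 1/22 = 21/22 > 0, so some outcome avoids every A_i.

4·p = 1/22 ≈ 0.045; existence CERTIFIED by the union bound.


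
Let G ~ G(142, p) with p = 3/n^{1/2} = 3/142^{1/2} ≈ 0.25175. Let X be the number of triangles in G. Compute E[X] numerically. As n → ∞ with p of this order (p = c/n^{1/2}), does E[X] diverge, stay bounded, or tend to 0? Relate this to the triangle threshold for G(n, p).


Number of potential triangles: C(142, 3) = 467180.
Each occurs with probability p³ ≈ (0.25175)³ ≈ 1.5956265e-02.
By linearity: E[X] = C(142, 3)·p³ ≈ 467180 · 1.5956265e-02 ≈ 7454.44801.
Since α = 1/2 < 1, p = c/n^{1/2} ≫ 1/n is above the triangle threshold p ~ 1/n. Asymptotically E[X] ~ (c³/6)·n^{3(1−α)} = (3³/6)·n^{1.5} → ∞; triangles are abundant w.h.p.

E[X] ≈ 7454.44801; in regime p = Θ(1/n^{1/2}) E[X] diverges (above the triangle threshold p ~ 1/n).


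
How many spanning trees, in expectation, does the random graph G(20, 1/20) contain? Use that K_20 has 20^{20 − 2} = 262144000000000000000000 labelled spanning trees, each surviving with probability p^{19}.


K_20 has 20^{20 − 2} = 262144000000000000000000 labelled spanning trees.
For each such spanning tree H, let X_H = 1 if all 19 edges of H are present in G. Then P[X_H = 1] = p^{19} = (1/20)^{19} = 1/5242880000000000000000000.
Summing the indicators: E[X] = Σ_H E[X_H] = 262144000000000000000000 · p^{19} = 262144000000000000000000 · 1/5242880000000000000000000 = 1/20.
Numerically: E[X] ≈ 0.05.

E[X] = 262144000000000000000000 · (1/20)^{19} = 1/20 ≈ 0.05.


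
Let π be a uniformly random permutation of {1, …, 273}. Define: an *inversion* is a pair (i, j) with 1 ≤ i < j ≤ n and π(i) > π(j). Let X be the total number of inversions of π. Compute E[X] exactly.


Write X = Σ X_I over the C(273, 2) = 37128 pairs i < j, with X_I the indicator of one inversion.
There are 37128 indicators.
For each fixed pair i < j, the values π(i) and π(j) are two distinct elements of {1, …, 273} in uniformly random order; by symmetry P[π(i) > π(j)] = 1/2.
By linearity: E[X] = 37128 · (1/2) = C(273, 2) · (1/2) = 37128/2 = 18564 ≈ 18564.00000.

E[X] = 18564 = 18564.00000.


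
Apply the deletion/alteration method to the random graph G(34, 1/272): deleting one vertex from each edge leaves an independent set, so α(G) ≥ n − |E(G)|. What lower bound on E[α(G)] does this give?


E[|E(G)|] = C(34, 2)·p = 561 · (1/272) = 33/16.
E[α(G)] ≥ n − E[|E(G)|] = 34 − 33/16 = 511/16.
Numerically: ≈ 31.937500.
(This is only a lower bound; the true E[α(G)] may be larger.)

E[α(G)] ≥ 511/16 ≈ 31.937500.


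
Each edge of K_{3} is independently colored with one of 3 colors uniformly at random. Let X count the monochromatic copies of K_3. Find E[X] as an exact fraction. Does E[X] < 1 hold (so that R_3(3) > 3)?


E[X] = C(3, 3) · 3^{1 − 3} = 1 · 3^{−2} = 1/9.
As a reduced fraction: E[X] = 1/9 ≈ 0.111111.
Is E[X] < 1? YES.
Since E[X] < 1, there exists a 3-coloring of K_{3} with no monochromatic K_3; hence R_3(3) > 3.

E[X] = 1/9 ≈ 0.111111; E[X] < 1, so R_3(3) > 3.


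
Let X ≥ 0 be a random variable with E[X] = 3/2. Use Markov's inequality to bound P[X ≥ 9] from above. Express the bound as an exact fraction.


μ = E[X] = 3/2, a = 9.
Markov: P[X ≥ 9] ≤ μ/a = (3/2)/9 = 1/6.
Numerically: ≈ 0.16667.
(Since a = 9 > μ = 1.50000, the bound 1/6 is < 1 and informative.)

P[X ≥ 9] ≤ 1/6 ≈ 0.16667.


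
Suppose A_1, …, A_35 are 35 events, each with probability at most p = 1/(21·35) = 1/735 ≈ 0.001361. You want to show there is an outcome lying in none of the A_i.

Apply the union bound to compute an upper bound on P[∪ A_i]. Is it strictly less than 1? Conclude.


Union bound: P[∪_{i=1}^{35} A_i] ≤ Σ_i P[A_i] ≤ 35·p = 35·(1/735) = 1/21.
Numerically: 1/21 ≈ 0.047619.
Is 1/21 < 1? YES.
Since P[∪ A_i] ≤ 1/21 < 1, the complement has P[∩ A_i^c] ≥ 1 − 1/21 = 20/21 > 0, so some outcome avoids every A_i.

35·p = 1/21 ≈ 0.047619; existence CERTIFIED by the union bound.


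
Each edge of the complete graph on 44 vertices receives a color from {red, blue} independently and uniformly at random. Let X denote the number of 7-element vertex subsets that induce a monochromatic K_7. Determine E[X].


Let X = Σ_S X_S over the C(44, 7) = 38320568 subsets S of size 7, where X_S = 1 if the K_7 on S is monochromatic.
For a fixed S, the K_7 on S has C(7, 2) = 21 edges. P[all 21 edges red] = (1/2)^21, and likewise for blue, so P[monochromatic] = 2·(1/2)^21 = 2^{1 − 21} = 1/1048576.
Summing: E[X] = C(44, 7) · 2^{1 − 21} = 38320568 · 1/1048576 = 4790071/131072.
Numerically: E[X] ≈ 36.54534.

E[X] = C(44,7)·2^(1−C(7,2)) = 4790071/131072 ≈ 36.54534.


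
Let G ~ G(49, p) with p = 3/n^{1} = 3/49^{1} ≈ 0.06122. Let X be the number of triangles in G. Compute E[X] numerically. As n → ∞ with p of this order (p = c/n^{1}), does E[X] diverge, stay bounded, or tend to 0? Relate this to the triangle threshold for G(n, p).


Number of potential triangles: C(49, 3) = 18424.
Each occurs with probability p³ ≈ (0.06122)³ ≈ 2.294962e-04.
By linearity: E[X] = C(49, 3)·p³ ≈ 18424 · 2.294962e-04 ≈ 4.2282.
Here α = 1, so p = 3/n is exactly at the triangle threshold p ~ 1/n. Asymptotically E[X] → c³/6 = 3³/6 = 9/2 ≈ 4.5000, a bounded constant. In this regime the triangle count is asymptotically Poisson(c³/6).

E[X] ≈ 4.2282; in regime p = Θ(1/n^{1}) E[X] stays bounded (at the triangle threshold p ~ 1/n).


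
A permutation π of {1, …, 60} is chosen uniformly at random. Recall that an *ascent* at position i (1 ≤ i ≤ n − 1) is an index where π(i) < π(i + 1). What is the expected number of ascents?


Write X = Σ X_I over i = 1, …, 59, with X_I the indicator of one ascent.
There are 59 indicators.
For each fixed i, the pair (π(i), π(i+1)) is a uniformly random ordered pair of distinct values from {1, …, 60}; by symmetry P[π(i) < π(i+1)] = 1/2.
By linearity: E[X] = 59 · (1/2) = (60 − 1) · (1/2) = 59/2 ≈ 29.500000.

E[X] = 59/2 = 29.500000.


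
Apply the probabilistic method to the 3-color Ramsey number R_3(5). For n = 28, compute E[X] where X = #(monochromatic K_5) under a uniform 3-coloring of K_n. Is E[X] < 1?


E[X] = C(28, 5) · 3^{1 − 10} = 98280 · 3^{−9} = 98280/19683.
As a reduced fraction: E[X] = 3640/729 ≈ 4.993.
Is E[X] < 1? NO.
Since E[X] ≥ 1, the first-moment bound is inconclusive at n = 28; it does NOT by itself certify R_3(5) > 28.

E[X] = 3640/729 ≈ 4.993; E[X] ≥ 1; first-moment method inconclusive here.


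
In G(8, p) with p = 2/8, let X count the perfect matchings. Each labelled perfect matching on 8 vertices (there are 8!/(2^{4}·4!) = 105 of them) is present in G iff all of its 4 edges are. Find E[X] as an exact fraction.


K_8 has 8!/(2^{4}·4!) = 105 labelled perfect matchings.
For each such perfect matching H, let X_H = 1 if all 4 edges of H are present in G. Then P[X_H = 1] = p^{4} = (1/4)^{4} = 1/256.
Summing the indicators: E[X] = Σ_H E[X_H] = 105 · p^{4} = 105 · 1/256 = 105/256.
Numerically: E[X] ≈ 0.4102.

E[X] = 105 · (1/4)^{4} = 105/256 ≈ 0.4102.


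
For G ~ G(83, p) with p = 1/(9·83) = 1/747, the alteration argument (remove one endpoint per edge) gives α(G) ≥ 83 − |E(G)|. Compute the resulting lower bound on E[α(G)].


E[|E(G)|] = C(83, 2)·p = 3403 · (1/747) = 41/9.
E[α(G)] ≥ n − E[|E(G)|] = 83 − 41/9 = 706/9.
Numerically: ≈ 78.44444.
(This is only a lower bound; the true E[α(G)] may be larger.)

E[α(G)] ≥ 706/9 ≈ 78.44444.


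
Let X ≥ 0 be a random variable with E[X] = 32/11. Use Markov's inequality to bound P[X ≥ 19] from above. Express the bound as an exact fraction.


μ = E[X] = 32/11, a = 19.
Markov: P[X ≥ 19] ≤ μ/a = (32/11)/19 = 32/209.
Numerically: ≈ 0.1531.
(Since a = 19 > μ = 2.9091, the bound 32/209 is < 1 and informative.)

P[X ≥ 19] ≤ 32/209 ≈ 0.1531.


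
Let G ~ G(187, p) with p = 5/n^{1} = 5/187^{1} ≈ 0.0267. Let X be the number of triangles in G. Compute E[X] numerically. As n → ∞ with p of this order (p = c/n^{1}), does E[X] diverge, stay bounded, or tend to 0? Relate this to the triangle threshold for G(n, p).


Number of potential triangles: C(187, 3) = 1072445.
Each occurs with probability p³ ≈ (0.0267)³ ≈ 1.91155e-05.
By linearity: E[X] = C(187, 3)·p³ ≈ 1072445 · 1.91155e-05 ≈ 20.500.
Here α = 1, so p = 5/n is exactly at the triangle threshold p ~ 1/n. Asymptotically E[X] → c³/6 = 5³/6 = 125/6 ≈ 20.833, a bounded constant. In this regime the triangle count is asymptotically Poisson(c³/6).

E[X] ≈ 20.500; in regime p = Θ(1/n^{1}) E[X] stays bounded (at the triangle threshold p ~ 1/n).


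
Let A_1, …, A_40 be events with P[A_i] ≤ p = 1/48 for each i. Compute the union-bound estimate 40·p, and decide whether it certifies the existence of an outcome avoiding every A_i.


Union bound: P[∪_{i=1}^{40} A_i] ≤ Σ_i P[A_i] ≤ 40·p = 40·(1/48) = 5/6.
Numerically: 5/6 ≈ 0.833333.
Is 5/6 < 1? YES.
Since P[∪ A_i] ≤ 5/6 < 1, the complement has P[∩ A_i^c] ≥ 1 − 5/6 = 1/6 > 0, so some outcome avoids every A_i.

40·p = 5/6 ≈ 0.833333; existence CERTIFIED by the union bound.


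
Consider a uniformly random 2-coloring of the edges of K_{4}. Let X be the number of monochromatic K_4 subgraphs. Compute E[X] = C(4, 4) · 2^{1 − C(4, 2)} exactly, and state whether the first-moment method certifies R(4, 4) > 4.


E[X] = C(4, 4) · 2^{1 − 6} = 1 · 2^{−5} = 1/32.
As a reduced fraction: E[X] = 1/32 ≈ 0.0312500.
Is E[X] < 1? YES.
Since E[X] < 1, there exists a 2-coloring of K_{4} with no monochromatic K_4; hence R(4, 4) > 4.

E[X] = 1/32 ≈ 0.0312500; E[X] < 1, so R(4, 4) > 4.


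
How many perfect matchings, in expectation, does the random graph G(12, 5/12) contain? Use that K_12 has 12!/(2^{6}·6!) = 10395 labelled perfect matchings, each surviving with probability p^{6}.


K_12 has 12!/(2^{6}·6!) = 10395 labelled perfect matchings.
For each such perfect matching H, let X_H = 1 if all 6 edges of H are present in G. Then P[X_H = 1] = p^{6} = (5/12)^{6} = 15625/2985984.
By linearity: E[X] = Σ_H E[X_H] = 10395 · p^{6} = 10395 · 15625/2985984 = 6015625/110592.
Numerically: E[X] ≈ 54.3948.

E[X] = 10395 · (5/12)^{6} = 6015625/110592 ≈ 54.3948.


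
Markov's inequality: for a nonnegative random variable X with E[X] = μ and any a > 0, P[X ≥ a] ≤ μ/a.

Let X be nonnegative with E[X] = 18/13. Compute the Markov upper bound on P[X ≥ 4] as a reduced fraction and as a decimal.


μ = E[X] = 18/13, a = 4.
Markov: P[X ≥ 4] ≤ μ/a = (18/13)/4 = 9/26.
Numerically: ≈ 0.346.
(Since a = 4 > μ = 1.385, the bound 9/26 is < 1 and informative.)

P[X ≥ 4] ≤ 9/26 ≈ 0.346.


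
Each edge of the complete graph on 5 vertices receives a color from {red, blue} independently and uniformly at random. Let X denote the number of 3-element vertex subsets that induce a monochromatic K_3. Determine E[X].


Let X = Σ_S X_S over the C(5, 3) = 10 subsets S of size 3, where X_S = 1 if the K_3 on S is monochromatic.
For a fixed S, the K_3 on S has C(3, 2) = 3 edges. P[all 3 edges red] = (1/2)^3, and likewise for blue, so P[monochromatic] = 2·(1/2)^3 = 2^{1 − 3} = 1/4.
By linearity of expectation: E[X] = C(5, 3) · 2^{1 − 3} = 10 · 1/4 = 5/2.
Numerically: E[X] ≈ 2.50000.

E[X] = C(5,3)·2^(1−C(3,2)) = 5/2 ≈ 2.50000.


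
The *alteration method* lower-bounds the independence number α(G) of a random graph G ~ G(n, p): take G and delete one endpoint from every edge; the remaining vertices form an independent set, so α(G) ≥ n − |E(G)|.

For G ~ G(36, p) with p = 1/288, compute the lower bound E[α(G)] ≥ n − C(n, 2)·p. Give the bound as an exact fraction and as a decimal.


E[|E(G)|] = C(36, 2)·p = 630 · (1/288) = 35/16.
E[α(G)] ≥ n − E[|E(G)|] = 36 − 35/16 = 541/16.
Numerically: ≈ 33.812.
(This is only a lower bound; the true E[α(G)] may be larger.)

E[α(G)] ≥ 541/16 ≈ 33.812.


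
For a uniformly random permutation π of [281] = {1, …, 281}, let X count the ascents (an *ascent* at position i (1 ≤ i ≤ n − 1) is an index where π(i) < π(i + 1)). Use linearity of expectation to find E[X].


Write X = Σ X_I over i = 1, …, 280, with X_I the indicator of one ascent.
There are 280 indicators.
For each fixed i, the pair (π(i), π(i+1)) is a uniformly random ordered pair of distinct values from {1, …, 281}; by symmetry P[π(i) < π(i+1)] = 1/2.
By linearity: E[X] = 280 · (1/2) = (281 − 1) · (1/2) = 140 ≈ 140.0000.

E[X] = 140 = 140.0000.


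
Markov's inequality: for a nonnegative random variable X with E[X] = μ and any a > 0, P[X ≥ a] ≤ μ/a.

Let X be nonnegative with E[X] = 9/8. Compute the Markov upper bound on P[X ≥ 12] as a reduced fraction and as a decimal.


μ = E[X] = 9/8, a = 12.
Markov: P[X ≥ 12] ≤ μ/a = (9/8)/12 = 3/32.
Numerically: ≈ 0.093750.
(Since a = 12 > μ = 1.125000, the bound 3/32 is < 1 and informative.)

P[X ≥ 12] ≤ 3/32 ≈ 0.093750.


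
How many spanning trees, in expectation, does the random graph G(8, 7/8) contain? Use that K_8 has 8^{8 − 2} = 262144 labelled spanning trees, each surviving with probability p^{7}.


K_8 has 8^{8 − 2} = 262144 labelled spanning trees.
For each such spanning tree H, let X_H = 1 if all 7 edges of H are present in G. Then P[X_H = 1] = p^{7} = (7/8)^{7} = 823543/2097152.
Summing the indicators: E[X] = Σ_H E[X_H] = 262144 · p^{7} = 262144 · 823543/2097152 = 823543/8.
Numerically: E[X] ≈ 1.029e+05.

E[X] = 262144 · (7/8)^{7} = 823543/8 ≈ 1.029e+05.


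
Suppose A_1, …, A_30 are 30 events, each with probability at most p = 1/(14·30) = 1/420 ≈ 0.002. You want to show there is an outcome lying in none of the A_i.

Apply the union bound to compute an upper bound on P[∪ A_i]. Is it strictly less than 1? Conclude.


Union bound: P[∪_{i=1}^{30} A_i] ≤ Σ_i P[A_i] ≤ 30·p = 30·(1/420) = 1/14.
Numerically: 1/14 ≈ 0.071.
Is 1/14 < 1? YES.
Since P[∪ A_i] ≤ 1/14 < 1, the complement has P[∩ A_i^c] ≥ 1 − 1/14 = 13/14 > 0, so some outcome avoids every A_i.

30·p = 1/14 ≈ 0.071; existence CERTIFIED by the union bound.


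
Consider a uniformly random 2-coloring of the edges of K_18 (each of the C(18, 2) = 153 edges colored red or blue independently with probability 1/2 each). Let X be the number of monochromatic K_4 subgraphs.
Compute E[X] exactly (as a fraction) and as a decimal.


Let X = Σ_S X_S over the C(18, 4) = 3060 subsets S of size 4, where X_S = 1 if the K_4 on S is monochromatic.
For a fixed S, the K_4 on S has C(4, 2) = 6 edges. P[all 6 edges red] = (1/2)^6, and likewise for blue, so P[monochromatic] = 2·(1/2)^6 = 2^{1 − 6} = 1/32.
Summing: E[X] = C(18, 4) · 2^{1 − 6} = 3060 · 1/32 = 765/8.
Numerically: E[X] ≈ 95.625.

E[X] = C(18,4)·2^(1−C(4,2)) = 765/8 ≈ 95.625.


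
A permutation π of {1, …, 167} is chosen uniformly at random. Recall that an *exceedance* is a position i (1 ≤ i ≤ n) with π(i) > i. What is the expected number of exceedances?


Write X = Σ_{i=1}^{167} X_i, where X_i = 1_{π(i) > i}.
For each fixed i, π(i) is uniform over {1, …, 167} (marginal of a uniform permutation), so P[π(i) > i] = (n − i)/n. Summing: Σ_{i=1}^{167} (n − i)/n = (0 + 1 + … + 166)/167 = 167(167 − 1)/(2·167) = (167 − 1)/2.
Hence E[X] = Σ_{i=1}^{167} (167 − i)/167 = 83 ≈ 83.000.

E[X] = 83 = 83.000.


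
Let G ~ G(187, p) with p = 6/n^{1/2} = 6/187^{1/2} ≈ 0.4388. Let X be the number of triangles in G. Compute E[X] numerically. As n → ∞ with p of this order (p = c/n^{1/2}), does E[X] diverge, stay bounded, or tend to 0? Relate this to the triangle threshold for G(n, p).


Number of potential triangles: C(187, 3) = 1072445.
Each occurs with probability p³ ≈ (0.4388)³ ≈ 8.446783e-02.
By linearity: E[X] = C(187, 3)·p³ ≈ 1072445 · 8.446783e-02 ≈ 90587.1028.
Since α = 1/2 < 1, p = c/n^{1/2} ≫ 1/n is above the triangle threshold p ~ 1/n. Asymptotically E[X] ~ (c³/6)·n^{3(1−α)} = (6³/6)·n^{1.5} → ∞; triangles are abundant w.h.p.

E[X] ≈ 90587.1028; in regime p = Θ(1/n^{1/2}) E[X] diverges (above the triangle threshold p ~ 1/n).


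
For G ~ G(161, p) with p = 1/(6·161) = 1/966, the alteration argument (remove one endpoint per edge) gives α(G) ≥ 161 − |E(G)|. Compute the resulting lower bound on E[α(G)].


E[|E(G)|] = C(161, 2)·p = 12880 · (1/966) = 40/3.
E[α(G)] ≥ n − E[|E(G)|] = 161 − 40/3 = 443/3.
Numerically: ≈ 147.666667.
(This is only a lower bound; the true E[α(G)] may be larger.)

E[α(G)] ≥ 443/3 ≈ 147.666667.


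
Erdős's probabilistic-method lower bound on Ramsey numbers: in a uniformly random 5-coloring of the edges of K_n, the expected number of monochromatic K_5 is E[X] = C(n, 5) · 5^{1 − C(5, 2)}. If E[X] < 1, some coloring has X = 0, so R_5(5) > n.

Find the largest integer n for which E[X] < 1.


We need C(n, 5) · 5^{1 − 10} < 1, i.e. C(n, 5) < 5^{10 − 1} = 1953125.
Check values of n near the boundary:
  n = 46: C(46, 5) = 1370754; 1370754 < 1953125? YES
  n = 47: C(47, 5) = 1533939; 1533939 < 1953125? YES
  n = 48: C(48, 5) = 1712304; 1712304 < 1953125? YES
  n = 49: C(49, 5) = 1906884; 1906884 < 1953125? YES
  n = 50: C(50, 5) = 2118760; 2118760 < 1953125? NO
  n = 51: C(51, 5) = 2349060; 2349060 < 1953125? NO
The largest n with C(n, 5) < 1953125 is n = 49 (where E[X] = 1906884/1953125 ≈ 0.976325). Hence R_5(5) > 49, i.e. R_5(5) ≥ 50.

Largest n = 49; hence R_5(5) > 49.


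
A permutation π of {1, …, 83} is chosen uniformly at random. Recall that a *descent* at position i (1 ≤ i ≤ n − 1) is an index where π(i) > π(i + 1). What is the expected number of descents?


Write X = Σ X_I over i = 1, …, 82, with X_I the indicator of one descent.
There are 82 indicators.
For each fixed i, the pair (π(i), π(i+1)) is a uniformly random ordered pair of distinct values from {1, …, 83}; by symmetry P[π(i) > π(i+1)] = 1/2.
By linearity: E[X] = 82 · (1/2) = (83 − 1) · (1/2) = 41 ≈ 41.000.

E[X] = 41 = 41.000.


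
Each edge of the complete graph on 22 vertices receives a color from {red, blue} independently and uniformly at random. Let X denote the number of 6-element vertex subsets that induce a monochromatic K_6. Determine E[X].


Let X = Σ_S X_S over the C(22, 6) = 74613 subsets S of size 6, where X_S = 1 if the K_6 on S is monochromatic.
For a fixed S, the K_6 on S has C(6, 2) = 15 edges. P[all 15 edges red] = (1/2)^15, and likewise for blue, so P[monochromatic] = 2·(1/2)^15 = 2^{1 − 15} = 1/16384.
Summing: E[X] = C(22, 6) · 2^{1 − 15} = 74613 · 1/16384 = 74613/16384.
Numerically: E[X] ≈ 4.554016.

E[X] = C(22,6)·2^(1−C(6,2)) = 74613/16384 ≈ 4.554016.


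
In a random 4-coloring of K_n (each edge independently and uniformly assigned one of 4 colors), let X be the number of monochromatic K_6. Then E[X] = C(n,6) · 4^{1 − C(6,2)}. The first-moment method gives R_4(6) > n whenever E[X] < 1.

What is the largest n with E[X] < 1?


We need C(n, 6) · 4^{1 − 15} < 1, i.e. C(n, 6) < 4^{15 − 1} = 268435456.
Check values of n near the boundary:
  n = 77: C(77, 6) = 237093780; 237093780 < 268435456? YES
  n = 78: C(78, 6) = 256851595; 256851595 < 268435456? YES
  n = 79: C(79, 6) = 277962685; 277962685 < 268435456? NO
  n = 80: C(80, 6) = 300500200; 300500200 < 268435456? NO
The largest n with C(n, 6) < 268435456 is n = 78 (where E[X] = 256851595/268435456 ≈ 0.957). Hence R_4(6) > 78, i.e. R_4(6) ≥ 79.

Largest n = 78; hence R_4(6) > 78.


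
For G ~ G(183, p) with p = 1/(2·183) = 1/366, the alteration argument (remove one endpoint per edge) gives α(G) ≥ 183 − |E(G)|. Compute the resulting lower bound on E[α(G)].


E[|E(G)|] = C(183, 2)·p = 16653 · (1/366) = 91/2.
E[α(G)] ≥ n − E[|E(G)|] = 183 − 91/2 = 275/2.
Numerically: ≈ 137.5000.
(This is only a lower bound; the true E[α(G)] may be larger.)

E[α(G)] ≥ 275/2 ≈ 137.5000.


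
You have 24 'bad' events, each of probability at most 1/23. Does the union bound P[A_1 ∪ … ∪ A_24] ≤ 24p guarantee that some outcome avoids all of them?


Union bound: P[∪_{i=1}^{24} A_i] ≤ Σ_i P[A_i] ≤ 24·p = 24·(1/23) = 24/23.
Numerically: 24/23 ≈ 1.043478.
Is 24/23 < 1? NO.
Since the bound 24/23 is ≥ 1, the union bound is uninformative here; it does NOT by itself certify existence.

24·p = 24/23 ≈ 1.043478; existence NOT certified by the union bound.


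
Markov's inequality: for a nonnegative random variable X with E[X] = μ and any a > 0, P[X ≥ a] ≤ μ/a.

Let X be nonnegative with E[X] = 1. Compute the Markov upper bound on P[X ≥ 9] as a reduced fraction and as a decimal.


μ = E[X] = 1, a = 9.
Markov: P[X ≥ 9] ≤ μ/a = (1)/9 = 1/9.
Numerically: ≈ 0.111111.
(Since a = 9 > μ = 1.000000, the bound 1/9 is < 1 and informative.)

P[X ≥ 9] ≤ 1/9 ≈ 0.111111.


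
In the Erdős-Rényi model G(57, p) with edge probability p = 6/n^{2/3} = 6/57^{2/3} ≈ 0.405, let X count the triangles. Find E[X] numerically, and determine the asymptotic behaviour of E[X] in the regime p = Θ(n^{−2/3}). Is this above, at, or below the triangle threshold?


Number of potential triangles: C(57, 3) = 29260.
Each occurs with probability p³ ≈ (0.405)³ ≈ 6.64820e-02.
By linearity: E[X] = C(57, 3)·p³ ≈ 29260 · 6.64820e-02 ≈ 1945.263.
Since α = 2/3 < 1, p = c/n^{2/3} ≫ 1/n is above the triangle threshold p ~ 1/n. Asymptotically E[X] ~ (c³/6)·n^{3(1−α)} = (6³/6)·n^{1} → ∞; triangles are abundant w.h.p.

E[X] ≈ 1945.263; in regime p = Θ(1/n^{2/3}) E[X] diverges (above the triangle threshold p ~ 1/n).


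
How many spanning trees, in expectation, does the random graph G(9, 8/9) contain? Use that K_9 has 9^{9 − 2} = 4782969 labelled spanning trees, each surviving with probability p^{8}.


K_9 has 9^{9 − 2} = 4782969 labelled spanning trees.
For each such spanning tree H, let X_H = 1 if all 8 edges of H are present in G. Then P[X_H = 1] = p^{8} = (8/9)^{8} = 16777216/43046721.
By linearity of expectation: E[X] = Σ_H E[X_H] = 4782969 · p^{8} = 4782969 · 16777216/43046721 = 16777216/9.
Numerically: E[X] ≈ 1.864e+06.

E[X] = 4782969 · (8/9)^{8} = 16777216/9 ≈ 1.864e+06.


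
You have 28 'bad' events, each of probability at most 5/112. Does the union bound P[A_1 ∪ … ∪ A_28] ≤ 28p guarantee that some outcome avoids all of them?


Union bound: P[∪_{i=1}^{28} A_i] ≤ Σ_i P[A_i] ≤ 28·p = 28·(5/112) = 5/4.
Numerically: 5/4 ≈ 1.250000.
Is 5/4 < 1? NO.
Since the bound 5/4 is ≥ 1, the union bound is uninformative here; it does NOT by itself certify existence.

28·p = 5/4 ≈ 1.250000; existence NOT certified by the union bound.


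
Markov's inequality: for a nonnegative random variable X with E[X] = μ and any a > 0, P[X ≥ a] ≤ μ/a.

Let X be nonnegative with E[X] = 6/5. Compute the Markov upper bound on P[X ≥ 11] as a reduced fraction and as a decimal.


μ = E[X] = 6/5, a = 11.
Markov: P[X ≥ 11] ≤ μ/a = (6/5)/11 = 6/55.
Numerically: ≈ 0.109091.
(Since a = 11 > μ = 1.200000, the bound 6/55 is < 1 and informative.)

P[X ≥ 11] ≤ 6/55 ≈ 0.109091.


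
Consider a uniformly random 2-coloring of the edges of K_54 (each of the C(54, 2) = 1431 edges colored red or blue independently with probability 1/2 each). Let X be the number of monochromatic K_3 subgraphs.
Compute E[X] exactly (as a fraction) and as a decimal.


Let X = Σ_S X_S over the C(54, 3) = 24804 subsets S of size 3, where X_S = 1 if the K_3 on S is monochromatic.
For a fixed S, the K_3 on S has C(3, 2) = 3 edges. P[all 3 edges red] = (1/2)^3, and likewise for blue, so P[monochromatic] = 2·(1/2)^3 = 2^{1 − 3} = 1/4.
By linearity: E[X] = C(54, 3) · 2^{1 − 3} = 24804 · 1/4 = 6201.
Numerically: E[X] ≈ 6201.0000.

E[X] = C(54,3)·2^(1−C(3,2)) = 6201 ≈ 6201.0000.


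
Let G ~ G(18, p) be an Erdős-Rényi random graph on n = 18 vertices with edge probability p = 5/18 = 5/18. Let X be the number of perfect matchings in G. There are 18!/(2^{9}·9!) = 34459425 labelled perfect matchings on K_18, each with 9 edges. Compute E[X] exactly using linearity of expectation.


K_18 has 18!/(2^{9}·9!) = 34459425 labelled perfect matchings.
For each such perfect matching H, let X_H = 1 if all 9 edges of H are present in G. Then P[X_H = 1] = p^{9} = (5/18)^{9} = 1953125/198359290368.
By linearity: E[X] = Σ_H E[X_H] = 34459425 · p^{9} = 34459425 · 1953125/198359290368 = 830908203125/2448880128.
Numerically: E[X] ≈ 339.3.

E[X] = 34459425 · (5/18)^{9} = 830908203125/2448880128 ≈ 339.3.


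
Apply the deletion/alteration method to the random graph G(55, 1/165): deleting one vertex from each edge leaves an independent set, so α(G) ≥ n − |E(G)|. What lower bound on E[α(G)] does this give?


E[|E(G)|] = C(55, 2)·p = 1485 · (1/165) = 9.
E[α(G)] ≥ n − E[|E(G)|] = 55 − 9 = 46.
Numerically: ≈ 46.00000.
(This is only a lower bound; the true E[α(G)] may be larger.)

E[α(G)] ≥ 46 ≈ 46.00000.


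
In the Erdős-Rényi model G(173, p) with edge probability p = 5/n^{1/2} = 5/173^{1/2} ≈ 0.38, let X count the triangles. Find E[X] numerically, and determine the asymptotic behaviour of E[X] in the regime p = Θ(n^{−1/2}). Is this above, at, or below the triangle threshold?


Number of potential triangles: C(173, 3) = 848046.
Each occurs with probability p³ ≈ (0.38)³ ≈ 5.49340e-02.
By linearity: E[X] = C(173, 3)·p³ ≈ 848046 · 5.49340e-02 ≈ 46586.520.
Since α = 1/2 < 1, p = c/n^{1/2} ≫ 1/n is above the triangle threshold p ~ 1/n. Asymptotically E[X] ~ (c³/6)·n^{3(1−α)} = (5³/6)·n^{1.5} → ∞; triangles are abundant w.h.p.

E[X] ≈ 46586.520; in regime p = Θ(1/n^{1/2}) E[X] diverges (above the triangle threshold p ~ 1/n).


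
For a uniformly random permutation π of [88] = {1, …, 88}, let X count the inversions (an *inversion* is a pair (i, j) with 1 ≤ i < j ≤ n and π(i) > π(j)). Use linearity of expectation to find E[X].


Write X = Σ X_I over the C(88, 2) = 3828 pairs i < j, with X_I the indicator of one inversion.
There are 3828 indicators.
For each fixed pair i < j, the values π(i) and π(j) are two distinct elements of {1, …, 88} in uniformly random order; by symmetry P[π(i) > π(j)] = 1/2.
By linearity: E[X] = 3828 · (1/2) = C(88, 2) · (1/2) = 3828/2 = 1914 ≈ 1914.000.

E[X] = 1914 = 1914.000.


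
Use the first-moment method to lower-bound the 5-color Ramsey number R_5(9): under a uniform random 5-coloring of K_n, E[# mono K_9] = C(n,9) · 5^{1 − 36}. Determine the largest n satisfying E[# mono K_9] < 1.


We need C(n, 9) · 5^{1 − 36} < 1, i.e. C(n, 9) < 5^{36 − 1} = 2910383045673370361328125.
Check values of n near the boundary:
  n = 2170: C(2170, 9) = 2891746779868845075610510; 2891746779868845075610510 < 2910383045673370361328125? YES
  n = 2171: C(2171, 9) = 2903784578674959601827205; 2903784578674959601827205 < 2910383045673370361328125? YES
  n = 2172: C(2172, 9) = 2915866900084148060642020; 2915866900084148060642020 < 2910383045673370361328125? NO
  n = 2173: C(2173, 9) = 2927993888115921319674265; 2927993888115921319674265 < 2910383045673370361328125? NO
  n = 2174: C(2174, 9) = 2940165687188920530702934; 2940165687188920530702934 < 2910383045673370361328125? NO
The largest n with C(n, 9) < 2910383045673370361328125 is n = 2171 (where E[X] = 580756915734991920365441/582076609134674072265625 ≈ 0.997733). Hence R_5(9) > 2171, i.e. R_5(9) ≥ 2172.

Largest n = 2171; hence R_5(9) > 2171.


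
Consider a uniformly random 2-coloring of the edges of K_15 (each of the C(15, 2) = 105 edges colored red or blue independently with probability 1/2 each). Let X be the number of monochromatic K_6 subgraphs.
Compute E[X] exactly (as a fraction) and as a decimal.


Let X = Σ_S X_S over the C(15, 6) = 5005 subsets S of size 6, where X_S = 1 if the K_6 on S is monochromatic.
For a fixed S, the K_6 on S has C(6, 2) = 15 edges. P[all 15 edges red] = (1/2)^15, and likewise for blue, so P[monochromatic] = 2·(1/2)^15 = 2^{1 − 15} = 1/16384.
By linearity of expectation: E[X] = C(15, 6) · 2^{1 − 15} = 5005 · 1/16384 = 5005/16384.
Numerically: E[X] ≈ 0.305481.

E[X] = C(15,6)·2^(1−C(6,2)) = 5005/16384 ≈ 0.305481.


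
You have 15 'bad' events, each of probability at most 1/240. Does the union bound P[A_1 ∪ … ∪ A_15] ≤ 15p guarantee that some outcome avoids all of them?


Union bound: P[∪_{i=1}^{15} A_i] ≤ Σ_i P[A_i] ≤ 15·p = 15·(1/240) = 1/16.
Numerically: 1/16 ≈ 0.062500.
Is 1/16 < 1? YES.
Since P[∪ A_i] ≤ 1/16 < 1, the complement has P[∩ A_i^c] ≥ 1 − 1/16 = 15/16 > 0, so some outcome avoids every A_i.

15·p = 1/16 ≈ 0.062500; existence CERTIFIED by the union bound.


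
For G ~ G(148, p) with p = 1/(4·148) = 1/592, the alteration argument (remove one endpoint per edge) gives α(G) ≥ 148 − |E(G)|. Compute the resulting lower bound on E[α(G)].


E[|E(G)|] = C(148, 2)·p = 10878 · (1/592) = 147/8.
E[α(G)] ≥ n − E[|E(G)|] = 148 − 147/8 = 1037/8.
Numerically: ≈ 129.625000.
(This is only a lower bound; the true E[α(G)] may be larger.)

E[α(G)] ≥ 1037/8 ≈ 129.625000.


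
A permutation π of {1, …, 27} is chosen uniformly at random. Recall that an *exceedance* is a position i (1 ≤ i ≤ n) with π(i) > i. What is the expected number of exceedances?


Write X = Σ_{i=1}^{27} X_i, where X_i = 1_{π(i) > i}.
For each fixed i, π(i) is uniform over {1, …, 27} (marginal of a uniform permutation), so P[π(i) > i] = (n − i)/n. Summing: Σ_{i=1}^{27} (n − i)/n = (0 + 1 + … + 26)/27 = 27(27 − 1)/(2·27) = (27 − 1)/2.
Hence E[X] = Σ_{i=1}^{27} (27 − i)/27 = 13 ≈ 13.0000.

E[X] = 13 = 13.0000.


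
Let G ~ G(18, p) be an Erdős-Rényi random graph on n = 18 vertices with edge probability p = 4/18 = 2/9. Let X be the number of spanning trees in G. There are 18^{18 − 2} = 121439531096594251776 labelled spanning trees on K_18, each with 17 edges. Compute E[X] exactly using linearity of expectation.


K_18 has 18^{18 − 2} = 121439531096594251776 labelled spanning trees.
For each such spanning tree H, let X_H = 1 if all 17 edges of H are present in G. Then P[X_H = 1] = p^{17} = (2/9)^{17} = 131072/16677181699666569.
By linearity: E[X] = Σ_H E[X_H] = 121439531096594251776 · p^{17} = 121439531096594251776 · 131072/16677181699666569 = 8589934592/9.
Numerically: E[X] ≈ 9.544e+08.

E[X] = 121439531096594251776 · (2/9)^{17} = 8589934592/9 ≈ 9.544e+08.


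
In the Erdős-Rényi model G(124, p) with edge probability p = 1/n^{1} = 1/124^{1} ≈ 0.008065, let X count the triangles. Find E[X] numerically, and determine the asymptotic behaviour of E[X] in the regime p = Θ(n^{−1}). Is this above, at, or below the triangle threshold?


Number of potential triangles: C(124, 3) = 310124.
Each occurs with probability p³ ≈ (0.008065)³ ≈ 5.244873e-07.
By linearity: E[X] = C(124, 3)·p³ ≈ 310124 · 5.244873e-07 ≈ 0.1627.
Here α = 1, so p = 1/n is exactly at the triangle threshold p ~ 1/n. Asymptotically E[X] → c³/6 = 1³/6 = 1/6 ≈ 0.1667, a bounded constant. In this regime the triangle count is asymptotically Poisson(c³/6).

E[X] ≈ 0.1627; in regime p = Θ(1/n^{1}) E[X] stays bounded (at the triangle threshold p ~ 1/n).


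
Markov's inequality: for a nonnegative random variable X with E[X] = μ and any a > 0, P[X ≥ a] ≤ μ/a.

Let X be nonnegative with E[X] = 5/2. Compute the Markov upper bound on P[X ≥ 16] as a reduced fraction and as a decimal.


μ = E[X] = 5/2, a = 16.
Markov: P[X ≥ 16] ≤ μ/a = (5/2)/16 = 5/32.
Numerically: ≈ 0.156250.
(Since a = 16 > μ = 2.500000, the bound 5/32 is < 1 and informative.)

P[X ≥ 16] ≤ 5/32 ≈ 0.156250.


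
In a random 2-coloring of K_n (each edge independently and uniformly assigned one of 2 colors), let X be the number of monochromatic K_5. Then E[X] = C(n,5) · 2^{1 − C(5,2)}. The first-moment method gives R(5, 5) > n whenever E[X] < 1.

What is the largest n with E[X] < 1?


We need C(n, 5) · 2^{1 − 10} < 1, i.e. C(n, 5) < 2^{10 − 1} = 512.
Check values of n near the boundary:
  n = 9: C(9, 5) = 126; 126 < 512? YES
  n = 10: C(10, 5) = 252; 252 < 512? YES
  n = 11: C(11, 5) = 462; 462 < 512? YES
  n = 12: C(12, 5) = 792; 792 < 512? NO
  n = 13: C(13, 5) = 1287; 1287 < 512? NO
The largest n with C(n, 5) < 512 is n = 11 (where E[X] = 231/256 ≈ 0.902). Hence R(5, 5) > 11, i.e. R(5, 5) ≥ 12.

Largest n = 11; hence R(5, 5) > 11.


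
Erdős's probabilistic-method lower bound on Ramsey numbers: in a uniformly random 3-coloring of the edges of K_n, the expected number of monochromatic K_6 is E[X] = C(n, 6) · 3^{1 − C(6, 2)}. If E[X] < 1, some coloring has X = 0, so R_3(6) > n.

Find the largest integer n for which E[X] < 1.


We need C(n, 6) · 3^{1 − 15} < 1, i.e. C(n, 6) < 3^{15 − 1} = 4782969.
Check values of n near the boundary:
  n = 39: C(39, 6) = 3262623; 3262623 < 4782969? YES
  n = 40: C(40, 6) = 3838380; 3838380 < 4782969? YES
  n = 41: C(41, 6) = 4496388; 4496388 < 4782969? YES
  n = 42: C(42, 6) = 5245786; 5245786 < 4782969? NO
  n = 43: C(43, 6) = 6096454; 6096454 < 4782969? NO
  n = 44: C(44, 6) = 7059052; 7059052 < 4782969? NO
The largest n with C(n, 6) < 4782969 is n = 41 (where E[X] = 1498796/1594323 ≈ 0.940). Hence R_3(6) > 41, i.e. R_3(6) ≥ 42.

Largest n = 41; hence R_3(6) > 41.


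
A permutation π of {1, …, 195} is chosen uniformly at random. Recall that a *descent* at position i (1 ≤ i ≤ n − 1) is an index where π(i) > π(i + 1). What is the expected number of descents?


Write X = Σ X_I over i = 1, …, 194, with X_I the indicator of one descent.
There are 194 indicators.
For each fixed i, the pair (π(i), π(i+1)) is a uniformly random ordered pair of distinct values from {1, …, 195}; by symmetry P[π(i) > π(i+1)] = 1/2.
By linearity: E[X] = 194 · (1/2) = (195 − 1) · (1/2) = 97 ≈ 97.000000.

E[X] = 97 = 97.000000.


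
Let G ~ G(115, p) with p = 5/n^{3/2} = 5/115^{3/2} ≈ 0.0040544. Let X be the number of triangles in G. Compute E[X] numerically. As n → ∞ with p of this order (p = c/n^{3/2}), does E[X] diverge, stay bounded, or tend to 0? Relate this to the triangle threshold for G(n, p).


Number of potential triangles: C(115, 3) = 246905.
Each occurs with probability p³ ≈ (0.0040544)³ ≈ 6.6645331e-08.
By linearity: E[X] = C(115, 3)·p³ ≈ 246905 · 6.6645331e-08 ≈ 0.01646.
Since α = 3/2 > 1, p = c/n^{3/2} = o(1/n) is below the triangle threshold p ~ 1/n. Asymptotically E[X] ~ (c³/6)·n^{3(1−α)} = (5³/6)·n^{-1.5} → 0, so by Markov's inequality G has no triangles w.h.p.

E[X] ≈ 0.01646; in regime p = Θ(1/n^{3/2}) E[X] tends to 0 (below the triangle threshold p ~ 1/n).


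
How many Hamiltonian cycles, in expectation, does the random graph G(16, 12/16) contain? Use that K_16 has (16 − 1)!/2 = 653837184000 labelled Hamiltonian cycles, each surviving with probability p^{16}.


K_16 has (16 − 1)!/2 = 653837184000 labelled Hamiltonian cycles.
For each such Hamiltonian cycle H, let X_H = 1 if all 16 edges of H are present in G. Then P[X_H = 1] = p^{16} = (3/4)^{16} = 43046721/4294967296.
By linearity: E[X] = Σ_H E[X_H] = 653837184000 · p^{16} = 653837184000 · 43046721/4294967296 = 27485885585032875/4194304.
Numerically: E[X] ≈ 6.55315e+09.

E[X] = 653837184000 · (3/4)^{16} = 27485885585032875/4194304 ≈ 6.55315e+09.


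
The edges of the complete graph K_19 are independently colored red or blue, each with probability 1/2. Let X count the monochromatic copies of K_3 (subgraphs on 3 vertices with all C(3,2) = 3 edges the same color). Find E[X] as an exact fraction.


Let X = Σ_S X_S over the C(19, 3) = 969 subsets S of size 3, where X_S = 1 if the K_3 on S is monochromatic.
For a fixed S, the K_3 on S has C(3, 2) = 3 edges. P[all 3 edges red] = (1/2)^3, and likewise for blue, so P[monochromatic] = 2·(1/2)^3 = 2^{1 − 3} = 1/4.
Summing: E[X] = C(19, 3) · 2^{1 − 3} = 969 · 1/4 = 969/4.
Numerically: E[X] ≈ 242.25000.

E[X] = C(19,3)·2^(1−C(3,2)) = 969/4 ≈ 242.25000.


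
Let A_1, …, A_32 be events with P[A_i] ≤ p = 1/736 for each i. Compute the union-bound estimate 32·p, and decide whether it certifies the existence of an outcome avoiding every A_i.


Union bound: P[∪_{i=1}^{32} A_i] ≤ Σ_i P[A_i] ≤ 32·p = 32·(1/736) = 1/23.
Numerically: 1/23 ≈ 0.043478.
Is 1/23 < 1? YES.
Since P[∪ A_i] ≤ 1/23 < 1, the complement has P[∩ A_i^c] ≥ 1 − 1/23 = 22/23 > 0, so some outcome avoids every A_i.

32·p = 1/23 ≈ 0.043478; existence CERTIFIED by the union bound.
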